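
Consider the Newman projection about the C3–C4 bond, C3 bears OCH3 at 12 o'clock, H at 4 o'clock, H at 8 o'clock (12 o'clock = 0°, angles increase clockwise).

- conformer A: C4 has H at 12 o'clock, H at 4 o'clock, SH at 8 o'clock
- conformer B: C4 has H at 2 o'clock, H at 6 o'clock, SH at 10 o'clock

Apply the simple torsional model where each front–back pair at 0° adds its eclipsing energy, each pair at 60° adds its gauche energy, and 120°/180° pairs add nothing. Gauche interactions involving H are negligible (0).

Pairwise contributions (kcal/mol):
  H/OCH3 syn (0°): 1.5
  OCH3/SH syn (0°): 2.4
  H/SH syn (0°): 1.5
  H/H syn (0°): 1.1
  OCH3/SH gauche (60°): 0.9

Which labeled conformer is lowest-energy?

A (eclipsed): OCH3(0°)/H(0°) eclipsed 1.5; H(120°)/H(120°) eclipsed 1.1; H(240°)/SH(240°) eclipsed 1.5 → 4.1 kcal/mol.
B (staggered): OCH3(0°)/SH(300°) gauche 0.9 → 0.9 kcal/mol.
B has the lowest total (0.9 kcal/mol).

B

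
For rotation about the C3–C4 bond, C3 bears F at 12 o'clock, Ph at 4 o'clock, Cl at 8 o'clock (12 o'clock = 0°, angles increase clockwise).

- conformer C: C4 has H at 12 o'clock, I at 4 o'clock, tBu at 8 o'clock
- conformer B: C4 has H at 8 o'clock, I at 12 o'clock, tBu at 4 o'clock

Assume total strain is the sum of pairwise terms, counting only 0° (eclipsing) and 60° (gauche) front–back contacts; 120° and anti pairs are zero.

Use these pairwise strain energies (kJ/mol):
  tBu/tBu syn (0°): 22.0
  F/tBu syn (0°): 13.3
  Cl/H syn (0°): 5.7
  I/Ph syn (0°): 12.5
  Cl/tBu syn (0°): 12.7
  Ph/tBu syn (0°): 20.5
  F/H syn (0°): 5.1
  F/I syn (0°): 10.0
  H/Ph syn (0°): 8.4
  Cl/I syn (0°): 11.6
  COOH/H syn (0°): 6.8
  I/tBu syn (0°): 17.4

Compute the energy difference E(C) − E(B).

-5.9 kJ/mol

C (eclipsed): F–H eclipsed, Ph–I eclipsed, Cl–tBu eclipsed; 5.1 + 12.5 + 12.7 = 30.3 kJ/mol.
B (eclipsed): F–I eclipsed, Ph–tBu eclipsed, Cl–H eclipsed; 10.0 + 20.5 + 5.7 = 36.2 kJ/mol.
E(C) − E(B) = 30.3 − 36.2 = -5.9 kJ/mol.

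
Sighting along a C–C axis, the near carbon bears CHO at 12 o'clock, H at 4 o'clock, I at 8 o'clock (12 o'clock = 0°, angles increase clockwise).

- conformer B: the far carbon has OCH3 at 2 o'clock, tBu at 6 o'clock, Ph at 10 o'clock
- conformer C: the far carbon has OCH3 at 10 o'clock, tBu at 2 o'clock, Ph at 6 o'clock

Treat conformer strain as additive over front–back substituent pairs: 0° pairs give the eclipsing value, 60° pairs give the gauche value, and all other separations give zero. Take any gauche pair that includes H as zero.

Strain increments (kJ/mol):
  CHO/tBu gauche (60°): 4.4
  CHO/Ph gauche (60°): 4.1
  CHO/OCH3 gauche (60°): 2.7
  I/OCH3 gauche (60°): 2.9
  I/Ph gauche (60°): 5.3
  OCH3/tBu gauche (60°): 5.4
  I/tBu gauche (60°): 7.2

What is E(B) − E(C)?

B (staggered): CHO(0°)/OCH3(60°) gauche 2.7; CHO(0°)/Ph(300°) gauche 4.1; I(240°)/tBu(180°) gauche 7.2; I(240°)/Ph(300°) gauche 5.3 → 19.3 kJ/mol.
C (staggered): CHO(0°)/OCH3(300°) gauche 2.7; CHO(0°)/tBu(60°) gauche 4.4; I(240°)/OCH3(300°) gauche 2.9; I(240°)/Ph(180°) gauche 5.3 → 15.3 kJ/mol.
E(B) − E(C) = 19.3 − 15.3 = +4.0 kJ/mol.

+4.0 kJ/mol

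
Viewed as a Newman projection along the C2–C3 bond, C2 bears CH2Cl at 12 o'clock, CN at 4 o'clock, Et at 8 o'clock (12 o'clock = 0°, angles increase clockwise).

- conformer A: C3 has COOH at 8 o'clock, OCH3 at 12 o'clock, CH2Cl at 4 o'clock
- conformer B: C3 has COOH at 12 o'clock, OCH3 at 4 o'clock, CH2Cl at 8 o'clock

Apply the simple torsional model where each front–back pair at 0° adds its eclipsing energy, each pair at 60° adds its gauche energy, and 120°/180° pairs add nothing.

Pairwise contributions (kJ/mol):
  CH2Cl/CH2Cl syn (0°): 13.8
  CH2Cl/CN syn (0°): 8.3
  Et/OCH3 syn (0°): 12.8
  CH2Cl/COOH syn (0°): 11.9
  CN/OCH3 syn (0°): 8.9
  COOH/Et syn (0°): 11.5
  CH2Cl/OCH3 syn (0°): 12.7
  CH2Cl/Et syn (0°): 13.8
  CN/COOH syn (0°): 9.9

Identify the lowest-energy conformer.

A is eclipsed. CH2Cl at 0° is eclipsed with OCH3 at 0° (12.7); CN at 120° is eclipsed with CH2Cl at 120° (8.3); Et at 240° is eclipsed with COOH at 240° (11.5). Total 32.5 kJ/mol.
B is eclipsed. CH2Cl at 0° is eclipsed with COOH at 0° (11.9); CN at 120° is eclipsed with OCH3 at 120° (8.9); Et at 240° is eclipsed with CH2Cl at 240° (13.8). Total 34.6 kJ/mol.
A has the lowest total (32.5 kJ/mol).

A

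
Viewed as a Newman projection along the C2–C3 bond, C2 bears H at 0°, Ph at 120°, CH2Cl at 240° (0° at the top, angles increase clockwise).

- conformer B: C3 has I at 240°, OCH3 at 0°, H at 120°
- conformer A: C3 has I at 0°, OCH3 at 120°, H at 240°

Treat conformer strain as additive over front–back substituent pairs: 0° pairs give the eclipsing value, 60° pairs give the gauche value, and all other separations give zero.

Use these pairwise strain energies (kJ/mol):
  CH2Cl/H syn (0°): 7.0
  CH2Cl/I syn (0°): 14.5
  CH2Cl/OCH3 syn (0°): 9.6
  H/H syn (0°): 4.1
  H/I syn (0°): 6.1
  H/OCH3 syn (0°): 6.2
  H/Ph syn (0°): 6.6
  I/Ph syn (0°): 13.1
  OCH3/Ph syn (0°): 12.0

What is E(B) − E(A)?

+2.2 kJ/mol

B (eclipsed): H(0°)/OCH3(0°) eclipsed 6.2; Ph(120°)/H(120°) eclipsed 6.6; CH2Cl(240°)/I(240°) eclipsed 14.5 → 27.3 kJ/mol.
A (eclipsed): H(0°)/I(0°) eclipsed 6.1; Ph(120°)/OCH3(120°) eclipsed 12.0; CH2Cl(240°)/H(240°) eclipsed 7.0 → 25.1 kJ/mol.
E(B) − E(A) = 27.3 − 25.1 = +2.2 kJ/mol.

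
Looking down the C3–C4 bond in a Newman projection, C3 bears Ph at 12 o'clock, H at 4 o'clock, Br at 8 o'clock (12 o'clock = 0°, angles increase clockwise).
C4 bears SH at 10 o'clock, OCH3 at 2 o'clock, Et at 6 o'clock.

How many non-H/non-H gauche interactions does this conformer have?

Non-H gauche pairs: Ph(0°)/SH(300°); Ph(0°)/OCH3(60°); Br(240°)/SH(300°); Br(240°)/Et(180°) — 4 interactions.

4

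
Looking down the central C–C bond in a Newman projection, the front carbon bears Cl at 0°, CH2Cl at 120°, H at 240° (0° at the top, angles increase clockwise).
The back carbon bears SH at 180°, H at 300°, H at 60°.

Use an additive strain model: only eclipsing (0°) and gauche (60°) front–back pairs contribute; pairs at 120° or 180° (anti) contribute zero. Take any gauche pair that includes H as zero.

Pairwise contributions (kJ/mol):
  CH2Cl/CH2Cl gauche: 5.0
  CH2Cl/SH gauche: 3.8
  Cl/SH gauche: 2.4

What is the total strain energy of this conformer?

3.8 kJ/mol

This conformer (staggered): CH2Cl–SH gauche; 3.8 = 3.8 kJ/mol.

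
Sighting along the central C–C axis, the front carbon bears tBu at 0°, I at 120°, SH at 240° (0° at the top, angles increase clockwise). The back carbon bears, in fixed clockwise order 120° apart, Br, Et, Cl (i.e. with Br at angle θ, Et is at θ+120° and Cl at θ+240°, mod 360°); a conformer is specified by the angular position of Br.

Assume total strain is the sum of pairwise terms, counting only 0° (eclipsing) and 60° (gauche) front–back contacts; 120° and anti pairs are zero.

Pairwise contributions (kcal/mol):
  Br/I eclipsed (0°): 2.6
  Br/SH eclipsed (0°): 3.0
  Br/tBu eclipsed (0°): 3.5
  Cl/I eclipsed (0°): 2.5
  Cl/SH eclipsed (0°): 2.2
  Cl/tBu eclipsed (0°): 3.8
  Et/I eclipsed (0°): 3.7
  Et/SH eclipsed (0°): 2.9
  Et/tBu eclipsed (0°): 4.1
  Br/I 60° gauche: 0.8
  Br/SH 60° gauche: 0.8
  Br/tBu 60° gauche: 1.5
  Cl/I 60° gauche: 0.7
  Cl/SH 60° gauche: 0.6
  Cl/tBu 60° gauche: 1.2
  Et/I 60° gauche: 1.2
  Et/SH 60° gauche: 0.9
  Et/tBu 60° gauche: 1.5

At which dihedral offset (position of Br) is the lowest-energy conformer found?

Br at 0° (eclipsed): tBu(0°)/Br(0°) eclipsed 3.5; I(120°)/Et(120°) eclipsed 3.7; SH(240°)/Cl(240°) eclipsed 2.2 → 9.4 kcal/mol.
Br at 60° (staggered): tBu(0°)/Br(60°) gauche 1.5; tBu(0°)/Cl(300°) gauche 1.2; I(120°)/Br(60°) gauche 0.8; I(120°)/Et(180°) gauche 1.2; SH(240°)/Et(180°) gauche 0.9; SH(240°)/Cl(300°) gauche 0.6 → 6.2 kcal/mol.
Br at 120° (eclipsed): tBu(0°)/Cl(0°) eclipsed 3.8; I(120°)/Br(120°) eclipsed 2.6; SH(240°)/Et(240°) eclipsed 2.9 → 9.3 kcal/mol.
Br at 180° (staggered): tBu(0°)/Et(300°) gauche 1.5; tBu(0°)/Cl(60°) gauche 1.2; I(120°)/Br(180°) gauche 0.8; I(120°)/Cl(60°) gauche 0.7; SH(240°)/Br(180°) gauche 0.8; SH(240°)/Et(300°) gauche 0.9 → 5.9 kcal/mol.
Br at 240° (eclipsed): tBu(0°)/Et(0°) eclipsed 4.1; I(120°)/Cl(120°) eclipsed 2.5; SH(240°)/Br(240°) eclipsed 3.0 → 9.6 kcal/mol.
Br at 300° (staggered): tBu(0°)/Br(300°) gauche 1.5; tBu(0°)/Et(60°) gauche 1.5; I(120°)/Et(60°) gauche 1.2; I(120°)/Cl(180°) gauche 0.7; SH(240°)/Br(300°) gauche 0.8; SH(240°)/Cl(180°) gauche 0.6 → 6.3 kcal/mol.
The minimum (5.9 kcal/mol) occurs with Br at 180°.

180°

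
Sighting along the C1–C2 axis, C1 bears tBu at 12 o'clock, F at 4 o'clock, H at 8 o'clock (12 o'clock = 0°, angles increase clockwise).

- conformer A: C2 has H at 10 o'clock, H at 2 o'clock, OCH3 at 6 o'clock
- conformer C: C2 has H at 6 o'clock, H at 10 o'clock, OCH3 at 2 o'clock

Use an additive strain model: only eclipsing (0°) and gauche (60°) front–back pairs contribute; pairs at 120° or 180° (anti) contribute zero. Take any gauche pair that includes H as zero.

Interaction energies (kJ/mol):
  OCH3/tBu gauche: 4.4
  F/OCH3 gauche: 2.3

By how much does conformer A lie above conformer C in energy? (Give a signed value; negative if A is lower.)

A (staggered): F(120°)/OCH3(180°) gauche 2.3 → 2.3 kJ/mol.
C (staggered): tBu(0°)/OCH3(60°) gauche 4.4; F(120°)/OCH3(60°) gauche 2.3 → 6.7 kJ/mol.
E(A) − E(C) = 2.3 − 6.7 = -4.4 kJ/mol.

-4.4 kJ/mol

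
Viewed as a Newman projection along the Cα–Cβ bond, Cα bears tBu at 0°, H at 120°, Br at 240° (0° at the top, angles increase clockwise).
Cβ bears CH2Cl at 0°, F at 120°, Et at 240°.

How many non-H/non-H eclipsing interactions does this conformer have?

2

Non-H eclipsing pairs: tBu(0°)/CH2Cl(0°); Br(240°)/Et(240°) — 2 interactions.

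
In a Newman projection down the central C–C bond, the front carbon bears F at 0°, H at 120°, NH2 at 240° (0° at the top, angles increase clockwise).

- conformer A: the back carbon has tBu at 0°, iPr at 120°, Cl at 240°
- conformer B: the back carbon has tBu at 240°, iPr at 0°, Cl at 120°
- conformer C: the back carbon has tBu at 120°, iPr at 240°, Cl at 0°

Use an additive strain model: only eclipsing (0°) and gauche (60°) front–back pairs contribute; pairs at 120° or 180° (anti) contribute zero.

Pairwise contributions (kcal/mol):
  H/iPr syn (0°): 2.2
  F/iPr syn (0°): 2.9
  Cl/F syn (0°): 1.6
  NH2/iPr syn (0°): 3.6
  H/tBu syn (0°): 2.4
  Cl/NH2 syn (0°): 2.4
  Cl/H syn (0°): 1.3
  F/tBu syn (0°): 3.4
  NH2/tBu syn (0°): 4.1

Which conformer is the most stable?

C

A is eclipsed. F at 0° is eclipsed with tBu at 0° (3.4); H at 120° is eclipsed with iPr at 120° (2.2); NH2 at 240° is eclipsed with Cl at 240° (2.4). Total 8.0 kcal/mol.
B is eclipsed. F at 0° is eclipsed with iPr at 0° (2.9); H at 120° is eclipsed with Cl at 120° (1.3); NH2 at 240° is eclipsed with tBu at 240° (4.1). Total 8.3 kcal/mol.
C is eclipsed. F at 0° is eclipsed with Cl at 0° (1.6); H at 120° is eclipsed with tBu at 120° (2.4); NH2 at 240° is eclipsed with iPr at 240° (3.6). Total 7.6 kcal/mol.
C has the lowest total (7.6 kcal/mol).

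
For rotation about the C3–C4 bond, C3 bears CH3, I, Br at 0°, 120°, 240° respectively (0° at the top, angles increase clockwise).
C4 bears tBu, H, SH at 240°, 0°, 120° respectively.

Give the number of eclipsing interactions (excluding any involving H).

2

Non-H eclipsing pairs: I(120°)/SH(120°); Br(240°)/tBu(240°) — 2 interactions.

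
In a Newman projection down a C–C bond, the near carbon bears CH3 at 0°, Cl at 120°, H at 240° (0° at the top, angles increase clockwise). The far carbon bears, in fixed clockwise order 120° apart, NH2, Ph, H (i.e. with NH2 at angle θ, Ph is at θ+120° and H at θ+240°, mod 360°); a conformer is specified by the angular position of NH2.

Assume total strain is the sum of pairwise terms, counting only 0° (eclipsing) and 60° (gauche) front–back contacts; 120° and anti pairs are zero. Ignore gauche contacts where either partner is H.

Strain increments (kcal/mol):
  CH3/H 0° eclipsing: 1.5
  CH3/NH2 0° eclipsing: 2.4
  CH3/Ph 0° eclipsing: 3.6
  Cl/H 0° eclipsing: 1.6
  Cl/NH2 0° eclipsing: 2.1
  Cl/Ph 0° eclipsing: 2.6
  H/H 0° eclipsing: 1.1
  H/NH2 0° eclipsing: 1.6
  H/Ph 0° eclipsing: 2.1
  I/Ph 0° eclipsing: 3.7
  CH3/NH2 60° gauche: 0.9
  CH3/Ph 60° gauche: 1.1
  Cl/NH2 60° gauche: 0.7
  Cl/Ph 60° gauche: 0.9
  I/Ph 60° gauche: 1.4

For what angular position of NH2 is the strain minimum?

180°

NH2 at 0° is eclipsed. CH3 at 0° is eclipsed with NH2 at 0° (2.4); Cl at 120° is eclipsed with Ph at 120° (2.6); H at 240° is eclipsed with H at 240° (1.1). Total 6.1 kcal/mol.
NH2 at 60° is staggered. CH3 at 0° is gauche with NH2 at 60° (0.9); Cl at 120° is gauche with NH2 at 60° (0.7); Cl at 120° is gauche with Ph at 180° (0.9). Total 2.5 kcal/mol.
NH2 at 120° is eclipsed. CH3 at 0° is eclipsed with H at 0° (1.5); Cl at 120° is eclipsed with NH2 at 120° (2.1); H at 240° is eclipsed with Ph at 240° (2.1). Total 5.7 kcal/mol.
NH2 at 180° is staggered. CH3 at 0° is gauche with Ph at 300° (1.1); Cl at 120° is gauche with NH2 at 180° (0.7). Total 1.8 kcal/mol.
NH2 at 240° is eclipsed. CH3 at 0° is eclipsed with Ph at 0° (3.6); Cl at 120° is eclipsed with H at 120° (1.6); H at 240° is eclipsed with NH2 at 240° (1.6). Total 6.8 kcal/mol.
NH2 at 300° is staggered. CH3 at 0° is gauche with NH2 at 300° (0.9); CH3 at 0° is gauche with Ph at 60° (1.1); Cl at 120° is gauche with Ph at 60° (0.9). Total 2.9 kcal/mol.
The minimum (1.8 kcal/mol) occurs with NH2 at 180°.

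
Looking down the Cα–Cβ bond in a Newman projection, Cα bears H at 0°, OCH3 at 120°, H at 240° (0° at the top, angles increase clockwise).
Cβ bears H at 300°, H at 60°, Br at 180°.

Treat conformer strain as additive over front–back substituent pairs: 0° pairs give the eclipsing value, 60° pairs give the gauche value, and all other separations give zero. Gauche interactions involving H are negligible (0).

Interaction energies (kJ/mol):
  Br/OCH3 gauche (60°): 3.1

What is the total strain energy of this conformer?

3.1 kJ/mol

This conformer is staggered. OCH3 at 120° is gauche with Br at 180° (3.1). Total 3.1 kJ/mol.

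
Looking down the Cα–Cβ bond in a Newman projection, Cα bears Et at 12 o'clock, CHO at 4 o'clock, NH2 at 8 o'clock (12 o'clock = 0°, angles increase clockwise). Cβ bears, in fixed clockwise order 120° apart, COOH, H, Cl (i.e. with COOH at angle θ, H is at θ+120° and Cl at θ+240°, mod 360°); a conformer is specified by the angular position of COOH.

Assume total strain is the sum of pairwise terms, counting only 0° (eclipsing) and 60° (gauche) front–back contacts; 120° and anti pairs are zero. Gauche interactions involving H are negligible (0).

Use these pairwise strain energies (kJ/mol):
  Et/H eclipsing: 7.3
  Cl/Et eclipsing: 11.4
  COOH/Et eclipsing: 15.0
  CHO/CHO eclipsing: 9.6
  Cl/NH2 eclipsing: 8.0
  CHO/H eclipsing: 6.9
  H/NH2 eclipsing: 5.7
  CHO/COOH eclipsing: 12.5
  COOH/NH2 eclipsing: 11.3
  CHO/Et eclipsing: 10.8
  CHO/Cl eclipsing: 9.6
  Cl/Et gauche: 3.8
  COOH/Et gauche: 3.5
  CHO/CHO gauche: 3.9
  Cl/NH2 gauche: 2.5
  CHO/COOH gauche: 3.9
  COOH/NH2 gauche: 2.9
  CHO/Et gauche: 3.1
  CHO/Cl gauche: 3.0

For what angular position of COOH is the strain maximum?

COOH at 0° (eclipsed): Et–COOH eclipsed, CHO–H eclipsed, NH2–Cl eclipsed; 15.0 + 6.9 + 8.0 = 29.9 kJ/mol.
COOH at 60° (staggered): Et–COOH gauche, Et–Cl gauche, CHO–COOH gauche, NH2–Cl gauche; 3.5 + 3.8 + 3.9 + 2.5 = 13.7 kJ/mol.
COOH at 120° (eclipsed): Et–Cl eclipsed, CHO–COOH eclipsed, NH2–H eclipsed; 11.4 + 12.5 + 5.7 = 29.6 kJ/mol.
COOH at 180° (staggered): Et–Cl gauche, CHO–COOH gauche, CHO–Cl gauche, NH2–COOH gauche; 3.8 + 3.9 + 3.0 + 2.9 = 13.6 kJ/mol.
COOH at 240° (eclipsed): Et–H eclipsed, CHO–Cl eclipsed, NH2–COOH eclipsed; 7.3 + 9.6 + 11.3 = 28.2 kJ/mol.
COOH at 300° (staggered): Et–COOH gauche, CHO–Cl gauche, NH2–COOH gauche, NH2–Cl gauche; 3.5 + 3.0 + 2.9 + 2.5 = 11.9 kJ/mol.
The maximum (29.9 kJ/mol) occurs with COOH at 0°.

0°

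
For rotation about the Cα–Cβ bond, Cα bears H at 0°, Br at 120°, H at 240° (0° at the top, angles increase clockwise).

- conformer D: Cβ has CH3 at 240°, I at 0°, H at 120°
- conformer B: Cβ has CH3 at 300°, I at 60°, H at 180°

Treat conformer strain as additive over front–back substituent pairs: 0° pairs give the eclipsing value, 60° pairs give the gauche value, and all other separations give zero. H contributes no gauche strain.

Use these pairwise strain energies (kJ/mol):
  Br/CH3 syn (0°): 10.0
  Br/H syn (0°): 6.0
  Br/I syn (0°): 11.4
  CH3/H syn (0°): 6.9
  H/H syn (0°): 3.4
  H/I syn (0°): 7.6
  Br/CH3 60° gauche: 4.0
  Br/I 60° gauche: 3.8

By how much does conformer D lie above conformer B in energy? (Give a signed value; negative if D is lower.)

+16.7 kJ/mol

D (eclipsed): H(0°)/I(0°) eclipsed 7.6; Br(120°)/H(120°) eclipsed 6.0; H(240°)/CH3(240°) eclipsed 6.9 → 20.5 kJ/mol.
B (staggered): Br(120°)/I(60°) gauche 3.8 → 3.8 kJ/mol.
E(D) − E(B) = 20.5 − 3.8 = +16.7 kJ/mol.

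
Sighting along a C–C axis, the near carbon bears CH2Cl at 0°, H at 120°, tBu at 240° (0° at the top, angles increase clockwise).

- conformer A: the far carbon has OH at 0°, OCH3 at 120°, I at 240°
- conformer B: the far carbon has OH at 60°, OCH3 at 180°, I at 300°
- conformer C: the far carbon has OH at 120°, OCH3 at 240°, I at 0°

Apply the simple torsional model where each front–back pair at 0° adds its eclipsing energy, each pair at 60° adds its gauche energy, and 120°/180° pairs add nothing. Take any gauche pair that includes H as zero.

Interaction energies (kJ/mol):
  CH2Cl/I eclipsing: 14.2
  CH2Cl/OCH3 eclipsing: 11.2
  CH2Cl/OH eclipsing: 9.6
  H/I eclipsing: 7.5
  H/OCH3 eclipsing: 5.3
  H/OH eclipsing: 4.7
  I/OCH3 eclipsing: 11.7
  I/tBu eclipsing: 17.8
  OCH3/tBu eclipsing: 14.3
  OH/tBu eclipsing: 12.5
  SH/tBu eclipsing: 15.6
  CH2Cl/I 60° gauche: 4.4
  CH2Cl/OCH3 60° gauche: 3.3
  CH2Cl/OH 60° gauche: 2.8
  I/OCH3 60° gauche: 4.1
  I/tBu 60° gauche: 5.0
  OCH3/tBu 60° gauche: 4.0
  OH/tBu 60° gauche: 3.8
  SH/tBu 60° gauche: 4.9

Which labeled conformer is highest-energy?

C

A (eclipsed): CH2Cl(0°)/OH(0°) eclipsed 9.6; H(120°)/OCH3(120°) eclipsed 5.3; tBu(240°)/I(240°) eclipsed 17.8 → 32.7 kJ/mol.
B (staggered): CH2Cl(0°)/OH(60°) gauche 2.8; CH2Cl(0°)/I(300°) gauche 4.4; tBu(240°)/OCH3(180°) gauche 4.0; tBu(240°)/I(300°) gauche 5.0 → 16.2 kJ/mol.
C (eclipsed): CH2Cl(0°)/I(0°) eclipsed 14.2; H(120°)/OH(120°) eclipsed 4.7; tBu(240°)/OCH3(240°) eclipsed 14.3 → 33.2 kJ/mol.
C has the highest total (33.2 kJ/mol).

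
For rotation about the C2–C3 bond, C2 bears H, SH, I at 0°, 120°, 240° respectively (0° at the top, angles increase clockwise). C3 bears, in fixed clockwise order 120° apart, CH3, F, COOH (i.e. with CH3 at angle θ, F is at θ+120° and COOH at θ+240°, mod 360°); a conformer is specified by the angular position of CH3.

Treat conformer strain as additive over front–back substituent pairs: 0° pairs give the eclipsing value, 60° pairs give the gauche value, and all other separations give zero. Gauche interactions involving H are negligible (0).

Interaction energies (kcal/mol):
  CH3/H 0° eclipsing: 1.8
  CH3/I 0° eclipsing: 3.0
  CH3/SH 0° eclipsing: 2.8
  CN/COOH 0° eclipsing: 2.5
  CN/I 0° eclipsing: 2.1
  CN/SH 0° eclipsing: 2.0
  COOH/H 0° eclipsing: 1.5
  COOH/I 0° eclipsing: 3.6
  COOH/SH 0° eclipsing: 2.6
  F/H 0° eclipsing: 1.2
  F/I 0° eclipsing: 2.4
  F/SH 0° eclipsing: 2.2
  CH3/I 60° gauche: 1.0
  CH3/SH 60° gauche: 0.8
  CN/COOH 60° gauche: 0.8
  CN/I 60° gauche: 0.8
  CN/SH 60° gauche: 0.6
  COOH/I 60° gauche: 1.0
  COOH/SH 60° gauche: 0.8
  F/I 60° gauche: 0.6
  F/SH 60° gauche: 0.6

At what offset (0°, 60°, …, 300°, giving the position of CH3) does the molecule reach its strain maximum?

0°

CH3 at 0° is eclipsed. H at 0° is eclipsed with CH3 at 0° (1.8); SH at 120° is eclipsed with F at 120° (2.2); I at 240° is eclipsed with COOH at 240° (3.6). Total 7.6 kcal/mol.
CH3 at 60° is staggered. SH at 120° is gauche with CH3 at 60° (0.8); SH at 120° is gauche with F at 180° (0.6); I at 240° is gauche with F at 180° (0.6); I at 240° is gauche with COOH at 300° (1.0). Total 3.0 kcal/mol.
CH3 at 120° is eclipsed. H at 0° is eclipsed with COOH at 0° (1.5); SH at 120° is eclipsed with CH3 at 120° (2.8); I at 240° is eclipsed with F at 240° (2.4). Total 6.7 kcal/mol.
CH3 at 180° is staggered. SH at 120° is gauche with CH3 at 180° (0.8); SH at 120° is gauche with COOH at 60° (0.8); I at 240° is gauche with CH3 at 180° (1.0); I at 240° is gauche with F at 300° (0.6). Total 3.2 kcal/mol.
CH3 at 240° is eclipsed. H at 0° is eclipsed with F at 0° (1.2); SH at 120° is eclipsed with COOH at 120° (2.6); I at 240° is eclipsed with CH3 at 240° (3.0). Total 6.8 kcal/mol.
CH3 at 300° is staggered. SH at 120° is gauche with F at 60° (0.6); SH at 120° is gauche with COOH at 180° (0.8); I at 240° is gauche with CH3 at 300° (1.0); I at 240° is gauche with COOH at 180° (1.0). Total 3.4 kcal/mol.
The maximum (7.6 kcal/mol) occurs with CH3 at 0°.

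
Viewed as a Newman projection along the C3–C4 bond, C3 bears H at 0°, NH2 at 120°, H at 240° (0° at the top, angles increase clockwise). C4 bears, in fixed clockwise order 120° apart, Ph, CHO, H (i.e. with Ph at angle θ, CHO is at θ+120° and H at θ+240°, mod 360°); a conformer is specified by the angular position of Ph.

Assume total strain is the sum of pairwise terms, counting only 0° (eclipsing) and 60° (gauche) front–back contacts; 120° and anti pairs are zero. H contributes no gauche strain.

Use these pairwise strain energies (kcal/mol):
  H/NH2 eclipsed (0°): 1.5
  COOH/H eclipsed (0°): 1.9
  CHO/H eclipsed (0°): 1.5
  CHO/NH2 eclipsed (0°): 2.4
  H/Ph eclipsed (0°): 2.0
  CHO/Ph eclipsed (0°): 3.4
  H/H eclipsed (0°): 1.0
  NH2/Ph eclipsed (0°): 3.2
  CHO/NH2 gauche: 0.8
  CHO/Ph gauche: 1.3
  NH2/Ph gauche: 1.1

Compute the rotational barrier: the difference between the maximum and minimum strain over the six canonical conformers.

4.9 kcal/mol

Ph at 0° (eclipsed): H(0°)/Ph(0°) eclipsed 2.0; NH2(120°)/CHO(120°) eclipsed 2.4; H(240°)/H(240°) eclipsed 1.0 → 5.4 kcal/mol.
Ph at 60° (staggered): NH2(120°)/Ph(60°) gauche 1.1; NH2(120°)/CHO(180°) gauche 0.8 → 1.9 kcal/mol.
Ph at 120° (eclipsed): H(0°)/H(0°) eclipsed 1.0; NH2(120°)/Ph(120°) eclipsed 3.2; H(240°)/CHO(240°) eclipsed 1.5 → 5.7 kcal/mol.
Ph at 180° (staggered): NH2(120°)/Ph(180°) gauche 1.1 → 1.1 kcal/mol.
Ph at 240° (eclipsed): H(0°)/CHO(0°) eclipsed 1.5; NH2(120°)/H(120°) eclipsed 1.5; H(240°)/Ph(240°) eclipsed 2.0 → 5.0 kcal/mol.
Ph at 300° (staggered): NH2(120°)/CHO(60°) gauche 0.8 → 0.8 kcal/mol.
Max at 120° (5.7 kcal/mol), min at 300° (0.8 kcal/mol); barrier = 4.9 kcal/mol.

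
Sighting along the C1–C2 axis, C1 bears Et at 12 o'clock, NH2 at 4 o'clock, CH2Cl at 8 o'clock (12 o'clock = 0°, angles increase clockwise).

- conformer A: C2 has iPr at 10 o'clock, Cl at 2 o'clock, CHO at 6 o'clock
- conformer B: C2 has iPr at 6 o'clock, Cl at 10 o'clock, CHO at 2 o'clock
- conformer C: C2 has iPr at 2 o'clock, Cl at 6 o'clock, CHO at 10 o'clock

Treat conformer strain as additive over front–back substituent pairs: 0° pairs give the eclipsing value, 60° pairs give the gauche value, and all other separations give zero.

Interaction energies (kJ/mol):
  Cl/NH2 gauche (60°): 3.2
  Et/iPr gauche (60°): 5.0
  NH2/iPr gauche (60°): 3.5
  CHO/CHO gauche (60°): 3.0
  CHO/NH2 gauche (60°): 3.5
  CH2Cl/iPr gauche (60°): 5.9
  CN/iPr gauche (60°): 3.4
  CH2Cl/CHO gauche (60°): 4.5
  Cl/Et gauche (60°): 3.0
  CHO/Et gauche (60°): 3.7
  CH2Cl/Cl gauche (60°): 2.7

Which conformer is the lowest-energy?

A is staggered. Et at 0° is gauche with iPr at 300° (5.0); Et at 0° is gauche with Cl at 60° (3.0); NH2 at 120° is gauche with Cl at 60° (3.2); NH2 at 120° is gauche with CHO at 180° (3.5); CH2Cl at 240° is gauche with iPr at 300° (5.9); CH2Cl at 240° is gauche with CHO at 180° (4.5). Total 25.1 kJ/mol.
B is staggered. Et at 0° is gauche with Cl at 300° (3.0); Et at 0° is gauche with CHO at 60° (3.7); NH2 at 120° is gauche with iPr at 180° (3.5); NH2 at 120° is gauche with CHO at 60° (3.5); CH2Cl at 240° is gauche with iPr at 180° (5.9); CH2Cl at 240° is gauche with Cl at 300° (2.7). Total 22.3 kJ/mol.
C is staggered. Et at 0° is gauche with iPr at 60° (5.0); Et at 0° is gauche with CHO at 300° (3.7); NH2 at 120° is gauche with iPr at 60° (3.5); NH2 at 120° is gauche with Cl at 180° (3.2); CH2Cl at 240° is gauche with Cl at 180° (2.7); CH2Cl at 240° is gauche with CHO at 300° (4.5). Total 22.6 kJ/mol.
B has the lowest total (22.3 kJ/mol).

B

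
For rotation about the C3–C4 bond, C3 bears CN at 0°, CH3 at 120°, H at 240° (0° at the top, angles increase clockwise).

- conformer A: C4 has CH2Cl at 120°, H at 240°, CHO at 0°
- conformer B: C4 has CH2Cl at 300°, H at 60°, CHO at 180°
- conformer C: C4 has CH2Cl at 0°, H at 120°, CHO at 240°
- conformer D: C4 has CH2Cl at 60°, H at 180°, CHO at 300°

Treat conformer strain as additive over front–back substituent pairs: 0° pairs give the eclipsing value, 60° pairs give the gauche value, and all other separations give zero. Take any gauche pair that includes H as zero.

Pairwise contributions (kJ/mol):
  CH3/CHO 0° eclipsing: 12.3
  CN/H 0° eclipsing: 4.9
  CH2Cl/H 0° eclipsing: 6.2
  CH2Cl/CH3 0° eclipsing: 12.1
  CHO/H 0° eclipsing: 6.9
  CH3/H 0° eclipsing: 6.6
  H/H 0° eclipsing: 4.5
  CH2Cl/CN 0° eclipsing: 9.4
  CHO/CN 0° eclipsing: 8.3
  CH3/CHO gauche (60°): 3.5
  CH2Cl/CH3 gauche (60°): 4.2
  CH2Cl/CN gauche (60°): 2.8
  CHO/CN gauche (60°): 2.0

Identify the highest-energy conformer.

A (eclipsed): CN–CHO eclipsed, CH3–CH2Cl eclipsed, H–H eclipsed; 8.3 + 12.1 + 4.5 = 24.9 kJ/mol.
B (staggered): CN–CH2Cl gauche, CH3–CHO gauche; 2.8 + 3.5 = 6.3 kJ/mol.
C (eclipsed): CN–CH2Cl eclipsed, CH3–H eclipsed, H–CHO eclipsed; 9.4 + 6.6 + 6.9 = 22.9 kJ/mol.
D (staggered): CN–CH2Cl gauche, CN–CHO gauche, CH3–CH2Cl gauche; 2.8 + 2.0 + 4.2 = 9.0 kJ/mol.
A has the highest total (24.9 kJ/mol).

A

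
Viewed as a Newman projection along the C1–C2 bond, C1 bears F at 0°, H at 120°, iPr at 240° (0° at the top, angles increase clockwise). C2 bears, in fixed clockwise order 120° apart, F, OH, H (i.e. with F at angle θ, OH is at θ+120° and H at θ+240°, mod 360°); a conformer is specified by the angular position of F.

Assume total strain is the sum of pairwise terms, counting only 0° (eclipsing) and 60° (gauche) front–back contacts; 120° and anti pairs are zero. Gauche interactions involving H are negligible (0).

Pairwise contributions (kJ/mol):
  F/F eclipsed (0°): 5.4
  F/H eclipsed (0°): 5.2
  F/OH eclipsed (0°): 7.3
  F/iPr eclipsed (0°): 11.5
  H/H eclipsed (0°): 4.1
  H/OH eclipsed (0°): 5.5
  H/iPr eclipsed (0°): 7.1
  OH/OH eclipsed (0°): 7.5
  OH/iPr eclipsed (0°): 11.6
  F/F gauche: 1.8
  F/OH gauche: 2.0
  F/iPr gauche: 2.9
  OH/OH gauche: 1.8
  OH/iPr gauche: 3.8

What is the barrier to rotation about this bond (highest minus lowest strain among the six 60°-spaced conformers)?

17.3 kJ/mol

F at 0° is eclipsed. F at 0° is eclipsed with F at 0° (5.4); H at 120° is eclipsed with OH at 120° (5.5); iPr at 240° is eclipsed with H at 240° (7.1). Total 18.0 kJ/mol.
F at 60° is staggered. F at 0° is gauche with F at 60° (1.8); iPr at 240° is gauche with OH at 180° (3.8). Total 5.6 kJ/mol.
F at 120° is eclipsed. F at 0° is eclipsed with H at 0° (5.2); H at 120° is eclipsed with F at 120° (5.2); iPr at 240° is eclipsed with OH at 240° (11.6). Total 22.0 kJ/mol.
F at 180° is staggered. F at 0° is gauche with OH at 300° (2.0); iPr at 240° is gauche with F at 180° (2.9); iPr at 240° is gauche with OH at 300° (3.8). Total 8.7 kJ/mol.
F at 240° is eclipsed. F at 0° is eclipsed with OH at 0° (7.3); H at 120° is eclipsed with H at 120° (4.1); iPr at 240° is eclipsed with F at 240° (11.5). Total 22.9 kJ/mol.
F at 300° is staggered. F at 0° is gauche with F at 300° (1.8); F at 0° is gauche with OH at 60° (2.0); iPr at 240° is gauche with F at 300° (2.9). Total 6.7 kJ/mol.
Max at 240° (22.9 kJ/mol), min at 60° (5.6 kJ/mol); barrier = 17.3 kJ/mol.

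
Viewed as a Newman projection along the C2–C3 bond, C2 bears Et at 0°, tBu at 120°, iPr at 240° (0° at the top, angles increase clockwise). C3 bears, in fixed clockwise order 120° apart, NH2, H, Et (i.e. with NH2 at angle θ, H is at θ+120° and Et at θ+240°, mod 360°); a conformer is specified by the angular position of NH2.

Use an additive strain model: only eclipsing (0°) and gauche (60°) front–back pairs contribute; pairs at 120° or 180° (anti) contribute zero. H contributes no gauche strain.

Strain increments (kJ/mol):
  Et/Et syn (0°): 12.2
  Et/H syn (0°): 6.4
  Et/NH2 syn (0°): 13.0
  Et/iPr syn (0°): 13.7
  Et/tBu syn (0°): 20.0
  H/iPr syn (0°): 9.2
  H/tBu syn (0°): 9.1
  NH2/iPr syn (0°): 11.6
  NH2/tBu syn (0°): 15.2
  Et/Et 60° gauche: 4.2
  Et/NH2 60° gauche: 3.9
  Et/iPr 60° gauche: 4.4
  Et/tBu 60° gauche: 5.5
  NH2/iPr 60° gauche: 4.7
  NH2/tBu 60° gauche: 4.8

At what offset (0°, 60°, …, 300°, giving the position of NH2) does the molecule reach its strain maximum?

240°

NH2 at 0° (eclipsed): Et(0°)/NH2(0°) eclipsed 13.0; tBu(120°)/H(120°) eclipsed 9.1; iPr(240°)/Et(240°) eclipsed 13.7 → 35.8 kJ/mol.
NH2 at 60° (staggered): Et(0°)/NH2(60°) gauche 3.9; Et(0°)/Et(300°) gauche 4.2; tBu(120°)/NH2(60°) gauche 4.8; iPr(240°)/Et(300°) gauche 4.4 → 17.3 kJ/mol.
NH2 at 120° (eclipsed): Et(0°)/Et(0°) eclipsed 12.2; tBu(120°)/NH2(120°) eclipsed 15.2; iPr(240°)/H(240°) eclipsed 9.2 → 36.6 kJ/mol.
NH2 at 180° (staggered): Et(0°)/Et(60°) gauche 4.2; tBu(120°)/NH2(180°) gauche 4.8; tBu(120°)/Et(60°) gauche 5.5; iPr(240°)/NH2(180°) gauche 4.7 → 19.2 kJ/mol.
NH2 at 240° (eclipsed): Et(0°)/H(0°) eclipsed 6.4; tBu(120°)/Et(120°) eclipsed 20.0; iPr(240°)/NH2(240°) eclipsed 11.6 → 38.0 kJ/mol.
NH2 at 300° (staggered): Et(0°)/NH2(300°) gauche 3.9; tBu(120°)/Et(180°) gauche 5.5; iPr(240°)/NH2(300°) gauche 4.7; iPr(240°)/Et(180°) gauche 4.4 → 18.5 kJ/mol.
The maximum (38.0 kJ/mol) occurs with NH2 at 240°.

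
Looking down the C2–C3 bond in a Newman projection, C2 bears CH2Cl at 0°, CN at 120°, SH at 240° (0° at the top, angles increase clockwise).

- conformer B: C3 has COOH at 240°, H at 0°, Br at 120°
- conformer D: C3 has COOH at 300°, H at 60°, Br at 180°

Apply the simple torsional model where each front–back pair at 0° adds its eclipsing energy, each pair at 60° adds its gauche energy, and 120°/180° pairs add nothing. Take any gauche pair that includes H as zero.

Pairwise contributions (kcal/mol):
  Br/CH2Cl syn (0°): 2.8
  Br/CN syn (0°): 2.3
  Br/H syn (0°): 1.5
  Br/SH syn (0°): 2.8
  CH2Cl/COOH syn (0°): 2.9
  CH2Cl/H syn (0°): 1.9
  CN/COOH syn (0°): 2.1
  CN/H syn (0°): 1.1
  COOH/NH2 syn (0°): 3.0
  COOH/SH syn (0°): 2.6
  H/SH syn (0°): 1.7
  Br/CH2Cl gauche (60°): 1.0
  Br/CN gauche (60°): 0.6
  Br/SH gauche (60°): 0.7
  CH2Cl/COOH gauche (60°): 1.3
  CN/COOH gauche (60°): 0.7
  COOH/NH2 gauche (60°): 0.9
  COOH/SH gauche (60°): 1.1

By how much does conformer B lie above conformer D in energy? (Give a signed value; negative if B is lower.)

+3.1 kcal/mol

B (eclipsed): CH2Cl–H eclipsed, CN–Br eclipsed, SH–COOH eclipsed; 1.9 + 2.3 + 2.6 = 6.8 kcal/mol.
D (staggered): CH2Cl–COOH gauche, CN–Br gauche, SH–COOH gauche, SH–Br gauche; 1.3 + 0.6 + 1.1 + 0.7 = 3.7 kcal/mol.
E(B) − E(D) = 6.8 − 3.7 = +3.1 kcal/mol.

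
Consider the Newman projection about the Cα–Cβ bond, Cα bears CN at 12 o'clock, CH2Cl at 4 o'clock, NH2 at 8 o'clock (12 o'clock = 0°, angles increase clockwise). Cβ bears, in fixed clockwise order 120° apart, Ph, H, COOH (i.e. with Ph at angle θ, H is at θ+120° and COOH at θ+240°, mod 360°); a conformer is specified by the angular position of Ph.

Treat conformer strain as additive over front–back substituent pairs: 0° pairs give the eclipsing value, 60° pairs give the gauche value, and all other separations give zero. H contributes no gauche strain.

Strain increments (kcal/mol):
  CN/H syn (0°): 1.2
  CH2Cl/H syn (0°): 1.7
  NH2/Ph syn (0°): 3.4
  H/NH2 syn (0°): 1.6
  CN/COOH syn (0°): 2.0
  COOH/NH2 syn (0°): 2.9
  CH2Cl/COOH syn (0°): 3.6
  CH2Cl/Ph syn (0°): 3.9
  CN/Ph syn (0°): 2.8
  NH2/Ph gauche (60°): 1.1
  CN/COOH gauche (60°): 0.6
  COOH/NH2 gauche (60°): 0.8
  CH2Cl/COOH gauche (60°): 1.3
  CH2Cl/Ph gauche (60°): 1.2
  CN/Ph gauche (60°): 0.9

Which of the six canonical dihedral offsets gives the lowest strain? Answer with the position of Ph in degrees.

Ph at 0° (eclipsed): CN(0°)/Ph(0°) eclipsed 2.8; CH2Cl(120°)/H(120°) eclipsed 1.7; NH2(240°)/COOH(240°) eclipsed 2.9 → 7.4 kcal/mol.
Ph at 60° (staggered): CN(0°)/Ph(60°) gauche 0.9; CN(0°)/COOH(300°) gauche 0.6; CH2Cl(120°)/Ph(60°) gauche 1.2; NH2(240°)/COOH(300°) gauche 0.8 → 3.5 kcal/mol.
Ph at 120° (eclipsed): CN(0°)/COOH(0°) eclipsed 2.0; CH2Cl(120°)/Ph(120°) eclipsed 3.9; NH2(240°)/H(240°) eclipsed 1.6 → 7.5 kcal/mol.
Ph at 180° (staggered): CN(0°)/COOH(60°) gauche 0.6; CH2Cl(120°)/Ph(180°) gauche 1.2; CH2Cl(120°)/COOH(60°) gauche 1.3; NH2(240°)/Ph(180°) gauche 1.1 → 4.2 kcal/mol.
Ph at 240° (eclipsed): CN(0°)/H(0°) eclipsed 1.2; CH2Cl(120°)/COOH(120°) eclipsed 3.6; NH2(240°)/Ph(240°) eclipsed 3.4 → 8.2 kcal/mol.
Ph at 300° (staggered): CN(0°)/Ph(300°) gauche 0.9; CH2Cl(120°)/COOH(180°) gauche 1.3; NH2(240°)/Ph(300°) gauche 1.1; NH2(240°)/COOH(180°) gauche 0.8 → 4.1 kcal/mol.
The minimum (3.5 kcal/mol) occurs with Ph at 60°.

60°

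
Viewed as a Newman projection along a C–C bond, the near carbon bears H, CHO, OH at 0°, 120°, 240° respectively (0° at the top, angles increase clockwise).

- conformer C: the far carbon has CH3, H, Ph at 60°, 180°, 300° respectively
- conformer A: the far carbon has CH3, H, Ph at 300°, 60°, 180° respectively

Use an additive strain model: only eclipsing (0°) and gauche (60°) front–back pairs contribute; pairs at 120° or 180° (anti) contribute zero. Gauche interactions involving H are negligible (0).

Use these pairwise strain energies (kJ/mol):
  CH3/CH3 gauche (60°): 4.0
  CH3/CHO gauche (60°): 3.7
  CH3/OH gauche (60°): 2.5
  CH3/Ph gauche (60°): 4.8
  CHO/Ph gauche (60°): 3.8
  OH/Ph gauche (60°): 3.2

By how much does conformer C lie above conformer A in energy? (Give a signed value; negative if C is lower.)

-2.6 kJ/mol

C (staggered): CHO–CH3 gauche, OH–Ph gauche; 3.7 + 3.2 = 6.9 kJ/mol.
A (staggered): CHO–Ph gauche, OH–CH3 gauche, OH–Ph gauche; 3.8 + 2.5 + 3.2 = 9.5 kJ/mol.
E(C) − E(A) = 6.9 − 9.5 = -2.6 kJ/mol.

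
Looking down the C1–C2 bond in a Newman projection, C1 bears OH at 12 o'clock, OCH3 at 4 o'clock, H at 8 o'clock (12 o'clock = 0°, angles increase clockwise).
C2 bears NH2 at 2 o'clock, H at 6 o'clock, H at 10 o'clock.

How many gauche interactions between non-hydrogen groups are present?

2

Non-H gauche pairs: OH(0°)/NH2(60°); OCH3(120°)/NH2(60°) — 2 interactions.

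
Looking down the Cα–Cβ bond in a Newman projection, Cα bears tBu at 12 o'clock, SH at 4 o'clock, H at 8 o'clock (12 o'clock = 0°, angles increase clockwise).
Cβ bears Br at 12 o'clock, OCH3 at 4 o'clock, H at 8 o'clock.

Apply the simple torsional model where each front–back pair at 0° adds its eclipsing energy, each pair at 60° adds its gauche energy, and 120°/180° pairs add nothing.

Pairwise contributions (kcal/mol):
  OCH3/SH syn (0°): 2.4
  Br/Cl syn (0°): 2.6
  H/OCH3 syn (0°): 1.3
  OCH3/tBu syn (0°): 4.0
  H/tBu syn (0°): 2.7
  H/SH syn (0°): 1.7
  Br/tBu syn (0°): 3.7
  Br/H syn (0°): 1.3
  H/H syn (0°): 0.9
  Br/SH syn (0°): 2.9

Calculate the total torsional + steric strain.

7.0 kcal/mol

This conformer (eclipsed): tBu–Br eclipsed, SH–OCH3 eclipsed, H–H eclipsed; 3.7 + 2.4 + 0.9 = 7.0 kcal/mol.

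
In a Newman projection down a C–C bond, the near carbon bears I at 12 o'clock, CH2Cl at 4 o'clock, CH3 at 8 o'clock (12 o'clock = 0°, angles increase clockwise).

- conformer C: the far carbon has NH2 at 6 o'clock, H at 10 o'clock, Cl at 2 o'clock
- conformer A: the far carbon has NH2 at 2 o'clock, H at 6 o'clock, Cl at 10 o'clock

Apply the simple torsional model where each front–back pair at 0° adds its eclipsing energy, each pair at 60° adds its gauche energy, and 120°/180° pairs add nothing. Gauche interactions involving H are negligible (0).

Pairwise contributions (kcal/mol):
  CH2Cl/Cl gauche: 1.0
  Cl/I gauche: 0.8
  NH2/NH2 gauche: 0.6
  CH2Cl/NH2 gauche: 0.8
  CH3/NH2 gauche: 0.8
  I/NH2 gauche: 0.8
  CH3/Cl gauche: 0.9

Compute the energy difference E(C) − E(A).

+0.1 kcal/mol

C (staggered): I–Cl gauche, CH2Cl–NH2 gauche, CH2Cl–Cl gauche, CH3–NH2 gauche; 0.8 + 0.8 + 1.0 + 0.8 = 3.4 kcal/mol.
A (staggered): I–NH2 gauche, I–Cl gauche, CH2Cl–NH2 gauche, CH3–Cl gauche; 0.8 + 0.8 + 0.8 + 0.9 = 3.3 kcal/mol.
E(C) − E(A) = 3.4 − 3.3 = +0.1 kcal/mol.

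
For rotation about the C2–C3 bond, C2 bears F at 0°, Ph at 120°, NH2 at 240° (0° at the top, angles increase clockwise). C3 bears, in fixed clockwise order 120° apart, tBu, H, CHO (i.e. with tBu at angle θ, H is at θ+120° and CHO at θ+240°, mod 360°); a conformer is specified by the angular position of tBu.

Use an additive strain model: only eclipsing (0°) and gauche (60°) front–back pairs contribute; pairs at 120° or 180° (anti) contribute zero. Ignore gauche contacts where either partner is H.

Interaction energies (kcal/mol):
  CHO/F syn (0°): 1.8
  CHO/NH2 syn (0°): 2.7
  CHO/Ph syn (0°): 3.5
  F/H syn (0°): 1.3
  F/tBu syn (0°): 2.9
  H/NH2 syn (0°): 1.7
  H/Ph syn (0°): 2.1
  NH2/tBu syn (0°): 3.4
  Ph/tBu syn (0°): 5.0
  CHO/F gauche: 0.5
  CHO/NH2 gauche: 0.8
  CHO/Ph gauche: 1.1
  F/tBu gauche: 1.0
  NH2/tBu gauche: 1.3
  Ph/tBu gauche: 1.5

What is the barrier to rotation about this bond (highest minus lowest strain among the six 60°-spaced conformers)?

4.7 kcal/mol

tBu at 0° is eclipsed. F at 0° is eclipsed with tBu at 0° (2.9); Ph at 120° is eclipsed with H at 120° (2.1); NH2 at 240° is eclipsed with CHO at 240° (2.7). Total 7.7 kcal/mol.
tBu at 60° is staggered. F at 0° is gauche with tBu at 60° (1.0); F at 0° is gauche with CHO at 300° (0.5); Ph at 120° is gauche with tBu at 60° (1.5); NH2 at 240° is gauche with CHO at 300° (0.8). Total 3.8 kcal/mol.
tBu at 120° is eclipsed. F at 0° is eclipsed with CHO at 0° (1.8); Ph at 120° is eclipsed with tBu at 120° (5.0); NH2 at 240° is eclipsed with H at 240° (1.7). Total 8.5 kcal/mol.
tBu at 180° is staggered. F at 0° is gauche with CHO at 60° (0.5); Ph at 120° is gauche with tBu at 180° (1.5); Ph at 120° is gauche with CHO at 60° (1.1); NH2 at 240° is gauche with tBu at 180° (1.3). Total 4.4 kcal/mol.
tBu at 240° is eclipsed. F at 0° is eclipsed with H at 0° (1.3); Ph at 120° is eclipsed with CHO at 120° (3.5); NH2 at 240° is eclipsed with tBu at 240° (3.4). Total 8.2 kcal/mol.
tBu at 300° is staggered. F at 0° is gauche with tBu at 300° (1.0); Ph at 120° is gauche with CHO at 180° (1.1); NH2 at 240° is gauche with tBu at 300° (1.3); NH2 at 240° is gauche with CHO at 180° (0.8). Total 4.2 kcal/mol.
Max at 120° (8.5 kcal/mol), min at 60° (3.8 kcal/mol); barrier = 4.7 kcal/mol.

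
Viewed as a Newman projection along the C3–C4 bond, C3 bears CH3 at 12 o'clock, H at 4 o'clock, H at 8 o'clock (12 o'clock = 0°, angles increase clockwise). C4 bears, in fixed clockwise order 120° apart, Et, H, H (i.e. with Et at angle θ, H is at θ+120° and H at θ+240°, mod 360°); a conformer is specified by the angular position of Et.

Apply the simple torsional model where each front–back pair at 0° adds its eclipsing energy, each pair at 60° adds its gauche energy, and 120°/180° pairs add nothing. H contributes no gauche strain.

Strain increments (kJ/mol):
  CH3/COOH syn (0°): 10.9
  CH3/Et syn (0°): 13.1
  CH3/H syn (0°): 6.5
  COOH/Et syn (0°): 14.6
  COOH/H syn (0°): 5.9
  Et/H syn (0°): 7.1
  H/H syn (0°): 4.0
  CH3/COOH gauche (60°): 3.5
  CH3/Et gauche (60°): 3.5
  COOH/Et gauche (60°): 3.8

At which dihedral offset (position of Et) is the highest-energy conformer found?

0°

Et at 0° is eclipsed. CH3 at 0° is eclipsed with Et at 0° (13.1); H at 120° is eclipsed with H at 120° (4.0); H at 240° is eclipsed with H at 240° (4.0). Total 21.1 kJ/mol.
Et at 60° is staggered. CH3 at 0° is gauche with Et at 60° (3.5). Total 3.5 kJ/mol.
Et at 120° is eclipsed. CH3 at 0° is eclipsed with H at 0° (6.5); H at 120° is eclipsed with Et at 120° (7.1); H at 240° is eclipsed with H at 240° (4.0). Total 17.6 kJ/mol.
Et at 180° (staggered): no non-H gauche contacts → 0.0 kJ/mol.
Et at 240° is eclipsed. CH3 at 0° is eclipsed with H at 0° (6.5); H at 120° is eclipsed with H at 120° (4.0); H at 240° is eclipsed with Et at 240° (7.1). Total 17.6 kJ/mol.
Et at 300° is staggered. CH3 at 0° is gauche with Et at 300° (3.5). Total 3.5 kJ/mol.
The maximum (21.1 kJ/mol) occurs with Et at 0°.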